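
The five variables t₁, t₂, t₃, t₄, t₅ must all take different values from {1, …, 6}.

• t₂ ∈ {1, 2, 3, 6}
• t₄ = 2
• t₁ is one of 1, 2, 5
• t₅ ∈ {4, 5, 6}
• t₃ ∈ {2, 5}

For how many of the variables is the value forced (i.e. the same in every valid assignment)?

t₄'s domain is down to {2}, so t₄ = 2. Eliminate 2 elsewhere: t₁, t₂, t₃.
That leaves t₃ = 5. Eliminate 5 elsewhere: t₁, t₅.
t₁ must be 1 (only option left). Strike 1 from t₂.
Determined: t₁=1, t₃=5, t₄=2. The other variables each still have more than one consistent value. That makes 3.

3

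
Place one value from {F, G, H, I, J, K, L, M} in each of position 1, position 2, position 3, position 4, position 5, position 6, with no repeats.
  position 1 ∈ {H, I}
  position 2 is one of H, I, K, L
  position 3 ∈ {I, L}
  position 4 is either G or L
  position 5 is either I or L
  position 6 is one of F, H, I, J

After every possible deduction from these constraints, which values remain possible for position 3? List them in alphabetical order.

I, L

position 3 and position 5 between them cover only {I, L} — a naked pair. Remove those values from position 1, position 2, position 4, position 6.
position 1 must be H (only option left). Remove H from position 2, position 6.
position 2's domain is down to {K}, so position 2 = K.
position 4's domain is down to {G}, so position 4 = G.
No further eliminations apply; position 3 can still be any of I, L.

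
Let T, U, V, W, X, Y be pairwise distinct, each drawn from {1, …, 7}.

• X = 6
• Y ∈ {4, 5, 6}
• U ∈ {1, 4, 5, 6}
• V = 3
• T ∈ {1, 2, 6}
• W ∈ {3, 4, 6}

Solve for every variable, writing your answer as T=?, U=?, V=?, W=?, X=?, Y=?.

V has just one choice, so V = 3. So W can't be 3.
That leaves X = 6. Strike 6 from T, U, W, Y.
That leaves W = 4. Eliminate 4 elsewhere: U, Y.
That leaves Y = 5. Strike 5 from U.
U has just one choice, so U = 1. So T can't be 1.
T's domain is down to {2}, so T = 2.

T=2, U=1, V=3, W=4, X=6, Y=5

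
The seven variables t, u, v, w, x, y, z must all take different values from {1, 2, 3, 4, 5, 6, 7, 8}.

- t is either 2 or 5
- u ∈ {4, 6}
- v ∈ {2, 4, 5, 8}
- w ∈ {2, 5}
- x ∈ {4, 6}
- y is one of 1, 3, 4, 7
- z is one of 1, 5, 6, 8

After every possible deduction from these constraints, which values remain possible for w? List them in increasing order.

2, 5

The 2 variables t and w are confined to {2, 5}, which locks those values in; drop them from v, z.
u and x share exactly the 2 values {4, 6}; by pigeonhole those values go to them, so strike 4, 6 from v, y, z.
v must be 8 (only option left). So z can't be 8.
z has just one choice, so z = 1. Eliminate 1 elsewhere: y.
No further eliminations apply; w can still be any of 2, 5.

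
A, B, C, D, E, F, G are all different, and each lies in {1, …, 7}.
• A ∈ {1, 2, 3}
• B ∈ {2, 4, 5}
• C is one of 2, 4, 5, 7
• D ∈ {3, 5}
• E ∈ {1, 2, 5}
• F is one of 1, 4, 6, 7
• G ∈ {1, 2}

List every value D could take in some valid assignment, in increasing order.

3, 5

The 7 variables together cover exactly {1, 2, 3, 4, 5, 6, 7} — 7 values for 7 variables — and 6 appears only in F's list, so F = 6.
The 6 still-open variables draw from only 6 values {1, 2, 3, 4, 5, 7}, so each is used; only C can be 7, hence C = 7.
The 5 still-open variables draw from only 5 values {1, 2, 3, 4, 5}, so each is used; only B can be 4, hence B = 4.
No further eliminations apply; D can still be any of 3, 5.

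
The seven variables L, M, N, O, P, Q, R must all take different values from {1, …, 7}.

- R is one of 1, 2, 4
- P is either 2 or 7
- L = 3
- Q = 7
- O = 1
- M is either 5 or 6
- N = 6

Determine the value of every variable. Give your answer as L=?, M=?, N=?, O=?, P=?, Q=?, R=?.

L must be 3 (only option left).
N has just one choice, so N = 6. Remove 6 from M.
That leaves O = 1. Eliminate 1 elsewhere: R.
Q's domain is down to {7}, so Q = 7. Remove 7 from P.
That leaves M = 5.
P's domain is down to {2}, so P = 2. Eliminate 2 elsewhere: R.
That leaves R = 4.

L=3, M=5, N=6, O=1, P=2, Q=7, R=4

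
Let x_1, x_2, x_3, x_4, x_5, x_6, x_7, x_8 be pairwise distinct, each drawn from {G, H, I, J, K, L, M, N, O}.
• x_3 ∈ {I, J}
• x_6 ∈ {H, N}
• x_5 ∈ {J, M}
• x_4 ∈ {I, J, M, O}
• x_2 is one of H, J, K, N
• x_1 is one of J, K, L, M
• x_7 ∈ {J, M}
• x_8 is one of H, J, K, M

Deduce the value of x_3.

I

The 8 variables draw from only 8 values {H, I, J, K, L, M, N, O}, so each is used; only x_1 can be L, hence x_1 = L.
The 7 still-open variables draw from only 7 values {H, I, J, K, M, N, O}, so each is used; only x_4 can be O, hence x_4 = O.
The 6 still-open variables draw from only 6 values {H, I, J, K, M, N}, so each is used; only x_3 can be I, hence x_3 = I.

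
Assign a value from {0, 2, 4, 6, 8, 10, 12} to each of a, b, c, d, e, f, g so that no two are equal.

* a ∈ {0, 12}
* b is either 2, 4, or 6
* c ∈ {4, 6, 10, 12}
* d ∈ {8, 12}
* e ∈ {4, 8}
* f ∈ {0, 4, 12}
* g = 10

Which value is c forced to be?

g has just one choice, so g = 10. Remove 10 from c.
Among the 6 still-open variables, 2 fits only b (and all 6 values in {0, 2, 4, 6, 8, 12} must be used), so b = 2.
The 5 still-open variables together cover exactly {0, 4, 6, 8, 12} — 5 values for 5 variables — and 6 appears only in c's list, so c = 6.

6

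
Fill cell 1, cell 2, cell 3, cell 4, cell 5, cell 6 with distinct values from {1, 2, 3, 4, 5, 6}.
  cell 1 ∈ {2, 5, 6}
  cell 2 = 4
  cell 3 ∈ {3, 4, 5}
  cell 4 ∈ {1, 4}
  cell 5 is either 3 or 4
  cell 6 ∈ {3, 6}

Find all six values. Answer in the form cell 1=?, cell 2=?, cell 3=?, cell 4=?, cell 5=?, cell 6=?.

cell 2 has just one choice, so cell 2 = 4. Eliminate 4 elsewhere: cell 3, cell 4, cell 5.
cell 4 has just one choice, so cell 4 = 1.
That leaves cell 5 = 3. So cell 3, cell 6 can't be 3.
cell 6 has just one choice, so cell 6 = 6. Strike 6 from cell 1.
cell 3 has just one choice, so cell 3 = 5. Remove 5 from cell 1.
That leaves cell 1 = 2.

cell 1=2, cell 2=4, cell 3=5, cell 4=1, cell 5=3, cell 6=6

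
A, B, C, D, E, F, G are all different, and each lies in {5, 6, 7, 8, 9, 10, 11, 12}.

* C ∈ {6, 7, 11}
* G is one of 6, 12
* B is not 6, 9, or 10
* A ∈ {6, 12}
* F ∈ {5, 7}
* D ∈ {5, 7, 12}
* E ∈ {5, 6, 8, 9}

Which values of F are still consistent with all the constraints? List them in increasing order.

The 7 variables draw from only 7 values {5, 6, 7, 8, 9, 11, 12}, so each is used; only E can be 9, hence E = 9.
Among the 6 still-open variables, 8 fits only B (and all 6 values in {5, 6, 7, 8, 11, 12} must be used), so B = 8.
The 5 still-open variables together cover exactly {5, 6, 7, 11, 12} — 5 values for 5 variables — and 11 appears only in C's list, so C = 11.
A and G share exactly the 2 values {6, 12}; by pigeonhole those values go to them, so strike 6, 12 from D.
No further eliminations apply; F can still be any of 5, 7.

5, 7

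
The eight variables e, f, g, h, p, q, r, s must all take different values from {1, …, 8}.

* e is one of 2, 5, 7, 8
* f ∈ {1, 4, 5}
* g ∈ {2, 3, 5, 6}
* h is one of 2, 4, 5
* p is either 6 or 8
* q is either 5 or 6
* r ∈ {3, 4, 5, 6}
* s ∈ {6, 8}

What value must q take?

5

The 8 variables draw from only 8 values {1, 2, 3, 4, 5, 6, 7, 8}, so each is used; only f can be 1, hence f = 1.
Among the 7 still-open variables, 7 fits only e (and all 7 values in {2, 3, 4, 5, 6, 7, 8} must be used), so e = 7.
p and s share exactly the 2 values {6, 8}; by pigeonhole those values go to them, so strike 6, 8 from g, q, r.
So q = 5.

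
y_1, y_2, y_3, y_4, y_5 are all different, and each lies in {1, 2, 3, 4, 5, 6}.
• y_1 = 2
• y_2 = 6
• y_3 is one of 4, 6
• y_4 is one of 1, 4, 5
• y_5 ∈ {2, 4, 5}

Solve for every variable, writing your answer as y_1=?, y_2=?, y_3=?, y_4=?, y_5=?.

y_1 has just one choice, so y_1 = 2. So y_5 can't be 2.
y_2's domain is down to {6}, so y_2 = 6. So y_3 can't be 6.
y_3's domain is down to {4}, so y_3 = 4. So y_4, y_5 can't be 4.
y_5 must be 5 (only option left). Eliminate 5 elsewhere: y_4.
That leaves y_4 = 1.

y_1=2, y_2=6, y_3=4, y_4=1, y_5=5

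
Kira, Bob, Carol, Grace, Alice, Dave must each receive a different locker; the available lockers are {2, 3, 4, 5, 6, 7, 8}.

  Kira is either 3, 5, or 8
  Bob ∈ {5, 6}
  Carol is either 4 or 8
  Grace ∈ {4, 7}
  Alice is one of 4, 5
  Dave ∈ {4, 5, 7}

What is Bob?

Among the 6 variables, 3 fits only Kira (and all 6 values in {3, 4, 5, 6, 7, 8} must be used), so Kira = 3.
The 5 still-open variables draw from only 5 values {4, 5, 6, 7, 8}, so each is used; only Bob can be 6, hence Bob = 6.

6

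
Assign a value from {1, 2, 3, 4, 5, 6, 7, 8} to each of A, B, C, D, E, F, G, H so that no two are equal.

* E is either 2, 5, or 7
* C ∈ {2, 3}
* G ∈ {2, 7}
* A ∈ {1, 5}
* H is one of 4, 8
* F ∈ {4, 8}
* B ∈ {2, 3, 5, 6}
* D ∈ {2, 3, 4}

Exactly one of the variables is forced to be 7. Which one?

G

Among the 8 variables, 1 fits only A (and all 8 values in {1, 2, 3, 4, 5, 6, 7, 8} must be used), so A = 1.
Among the 7 still-open variables, 6 fits only B (and all 7 values in {2, 3, 4, 5, 6, 7, 8} must be used), so B = 6.
Among the 6 still-open variables, 5 fits only E (and all 6 values in {2, 3, 4, 5, 7, 8} must be used), so E = 5.
Among the 5 still-open variables, 7 fits only G (and all 5 values in {2, 3, 4, 7, 8} must be used), so G = 7.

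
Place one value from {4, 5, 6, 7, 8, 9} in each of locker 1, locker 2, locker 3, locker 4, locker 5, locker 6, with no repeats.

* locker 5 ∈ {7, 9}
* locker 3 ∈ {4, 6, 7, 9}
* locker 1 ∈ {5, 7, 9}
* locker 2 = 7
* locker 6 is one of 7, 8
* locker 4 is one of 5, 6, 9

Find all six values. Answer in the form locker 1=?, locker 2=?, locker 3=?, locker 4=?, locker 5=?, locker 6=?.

locker 1=5, locker 2=7, locker 3=4, locker 4=6, locker 5=9, locker 6=8

locker 2 must be 7 (only option left). Remove 7 from locker 1, locker 3, locker 5, locker 6.
locker 5 has just one choice, so locker 5 = 9. Remove 9 from locker 1, locker 3, locker 4.
That leaves locker 6 = 8.
That leaves locker 1 = 5. Eliminate 5 elsewhere: locker 4.
locker 4 has just one choice, so locker 4 = 6. Remove 6 from locker 3.
locker 3 must be 4 (only option left).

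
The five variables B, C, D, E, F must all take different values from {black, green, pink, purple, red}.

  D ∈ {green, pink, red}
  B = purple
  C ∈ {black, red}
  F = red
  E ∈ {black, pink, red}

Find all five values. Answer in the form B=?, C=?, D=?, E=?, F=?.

B's domain is down to {purple}, so B = purple.
F's domain is down to {red}, so F = red. Eliminate red elsewhere: C, D, E.
C has just one choice, so C = black. Eliminate black elsewhere: E.
E's domain is down to {pink}, so E = pink. Eliminate pink elsewhere: D.
D has just one choice, so D = green.

B=purple, C=black, D=green, E=pink, F=red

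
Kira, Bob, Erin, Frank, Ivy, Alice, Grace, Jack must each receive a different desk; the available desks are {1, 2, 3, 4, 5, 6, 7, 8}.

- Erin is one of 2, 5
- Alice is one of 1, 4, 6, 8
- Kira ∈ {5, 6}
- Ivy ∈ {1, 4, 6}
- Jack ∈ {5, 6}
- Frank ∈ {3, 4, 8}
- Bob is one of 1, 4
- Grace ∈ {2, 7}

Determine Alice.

8

The 8 variables together cover exactly {1, 2, 3, 4, 5, 6, 7, 8} — 8 values for 8 variables — and 3 appears only in Frank's list, so Frank = 3.
The 7 still-open variables draw from only 7 values {1, 2, 4, 5, 6, 7, 8}, so each is used; only Grace can be 7, hence Grace = 7.
The 6 still-open variables draw from only 6 values {1, 2, 4, 5, 6, 8}, so each is used; only Erin can be 2, hence Erin = 2.
Among the 5 still-open variables, 8 fits only Alice (and all 5 values in {1, 4, 5, 6, 8} must be used), so Alice = 8.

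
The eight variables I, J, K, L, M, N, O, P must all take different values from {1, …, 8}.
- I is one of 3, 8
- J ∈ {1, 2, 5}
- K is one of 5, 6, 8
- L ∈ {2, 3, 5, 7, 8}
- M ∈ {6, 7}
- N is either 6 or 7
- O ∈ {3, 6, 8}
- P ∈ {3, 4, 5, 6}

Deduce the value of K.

5

Among the 8 variables, 1 fits only J (and all 8 values in {1, 2, 3, 4, 5, 6, 7, 8} must be used), so J = 1.
The 7 still-open variables draw from only 7 values {2, 3, 4, 5, 6, 7, 8}, so each is used; only L can be 2, hence L = 2.
The 6 still-open variables together cover exactly {3, 4, 5, 6, 7, 8} — 6 values for 6 variables — and 4 appears only in P's list, so P = 4.
The 5 still-open variables draw from only 5 values {3, 5, 6, 7, 8}, so each is used; only K can be 5, hence K = 5.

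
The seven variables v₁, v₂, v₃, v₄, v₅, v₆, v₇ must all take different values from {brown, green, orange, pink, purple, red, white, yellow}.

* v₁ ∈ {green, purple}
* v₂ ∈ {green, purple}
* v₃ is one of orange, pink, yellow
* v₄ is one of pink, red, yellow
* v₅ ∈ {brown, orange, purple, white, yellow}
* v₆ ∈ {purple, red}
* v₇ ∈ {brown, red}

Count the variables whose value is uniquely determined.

2

v₁ and v₂ share exactly the 2 values {green, purple}; by pigeonhole those values go to them, so strike green, purple from v₅, v₆.
That leaves v₆ = red. Strike red from v₄, v₇.
That leaves v₇ = brown. So v₅ can't be brown.
Determined: v₆=red, v₇=brown. The other variables each still have more than one consistent value. That makes 2.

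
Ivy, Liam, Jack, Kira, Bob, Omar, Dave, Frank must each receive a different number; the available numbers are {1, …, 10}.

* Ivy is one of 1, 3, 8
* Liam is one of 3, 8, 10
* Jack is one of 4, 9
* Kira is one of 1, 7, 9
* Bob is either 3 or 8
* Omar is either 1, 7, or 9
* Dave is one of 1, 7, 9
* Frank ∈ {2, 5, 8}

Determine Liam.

Kira, Omar, Dave between them cover only {1, 7, 9} — a naked triple. Remove those values from Ivy, Jack.
Jack must be 4 (only option left).
Ivy and Bob share exactly the 2 values {3, 8}; by pigeonhole those values go to them, so strike 3, 8 from Liam, Frank.
So Liam = 10.

10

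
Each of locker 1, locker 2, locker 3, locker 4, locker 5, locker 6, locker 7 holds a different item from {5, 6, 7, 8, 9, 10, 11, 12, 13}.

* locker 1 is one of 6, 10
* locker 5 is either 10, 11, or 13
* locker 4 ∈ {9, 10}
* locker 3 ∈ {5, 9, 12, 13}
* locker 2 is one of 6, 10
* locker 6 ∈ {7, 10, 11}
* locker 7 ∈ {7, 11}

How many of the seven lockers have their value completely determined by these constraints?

locker 1 and locker 2 share exactly the 2 values {6, 10}; by pigeonhole those values go to them, so strike 6, 10 from locker 4, locker 5, locker 6.
locker 4 must be 9 (only option left). Remove 9 from locker 3.
The 2 variables locker 6 and locker 7 are confined to {7, 11}, which locks those values in; drop them from locker 5.
locker 5 has just one choice, so locker 5 = 13. Remove 13 from locker 3.
Determined: locker 4=9, locker 5=13. The other lockers each still have more than one consistent value. That makes 2.

2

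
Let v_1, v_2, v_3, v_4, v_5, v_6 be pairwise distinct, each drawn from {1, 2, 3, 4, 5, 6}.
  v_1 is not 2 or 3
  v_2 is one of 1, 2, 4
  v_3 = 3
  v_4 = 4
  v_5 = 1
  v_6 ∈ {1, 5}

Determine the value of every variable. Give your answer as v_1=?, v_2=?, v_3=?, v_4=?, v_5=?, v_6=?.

v_1=6, v_2=2, v_3=3, v_4=4, v_5=1, v_6=5

v_3's domain is down to {3}, so v_3 = 3.
v_4's domain is down to {4}, so v_4 = 4. Strike 4 from v_1, v_2.
v_5's domain is down to {1}, so v_5 = 1. Eliminate 1 elsewhere: v_1, v_2, v_6.
v_6 has just one choice, so v_6 = 5. Remove 5 from v_1.
That leaves v_1 = 6.
That leaves v_2 = 2.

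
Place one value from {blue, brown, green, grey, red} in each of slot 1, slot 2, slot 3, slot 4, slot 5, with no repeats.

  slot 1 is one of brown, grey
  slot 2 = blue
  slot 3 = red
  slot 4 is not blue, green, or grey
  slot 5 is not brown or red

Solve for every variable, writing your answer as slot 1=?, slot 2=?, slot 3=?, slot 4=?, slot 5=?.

slot 1=grey, slot 2=blue, slot 3=red, slot 4=brown, slot 5=green

slot 2 must be blue (only option left). So slot 5 can't be blue.
slot 3 has just one choice, so slot 3 = red. Eliminate red elsewhere: slot 4.
That leaves slot 4 = brown. Eliminate brown elsewhere: slot 1.
That leaves slot 1 = grey. Strike grey from slot 5.
That leaves slot 5 = green.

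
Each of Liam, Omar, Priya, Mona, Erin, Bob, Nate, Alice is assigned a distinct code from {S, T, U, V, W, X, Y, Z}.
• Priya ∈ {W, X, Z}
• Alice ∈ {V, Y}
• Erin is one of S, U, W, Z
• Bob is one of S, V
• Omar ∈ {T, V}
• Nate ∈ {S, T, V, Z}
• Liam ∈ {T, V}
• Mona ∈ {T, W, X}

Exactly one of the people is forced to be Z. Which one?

Among the 8 variables, U fits only Erin (and all 8 values in {S, T, U, V, W, X, Y, Z} must be used), so Erin = U.
The 7 still-open variables draw from only 7 values {S, T, V, W, X, Y, Z}, so each is used; only Alice can be Y, hence Alice = Y.
The 2 variables Liam and Omar are confined to {T, V}, which locks those values in; drop them from Mona, Bob, Nate.
Bob must be S (only option left). Eliminate S elsewhere: Nate.
So Z goes to Nate.

Nate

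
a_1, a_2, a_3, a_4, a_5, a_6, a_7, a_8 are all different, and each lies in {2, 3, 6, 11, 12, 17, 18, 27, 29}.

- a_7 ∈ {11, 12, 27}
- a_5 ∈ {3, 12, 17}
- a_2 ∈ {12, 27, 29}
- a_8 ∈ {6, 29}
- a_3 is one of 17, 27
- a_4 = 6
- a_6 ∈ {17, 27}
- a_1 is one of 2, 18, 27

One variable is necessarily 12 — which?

a_4's domain is down to {6}, so a_4 = 6. Remove 6 from a_8.
That leaves a_8 = 29. Eliminate 29 elsewhere: a_2.
The 2 variables a_3 and a_6 are confined to {17, 27}, which locks those values in; drop them from a_1, a_2, a_5, a_7.
So 12 goes to a_2.

a_2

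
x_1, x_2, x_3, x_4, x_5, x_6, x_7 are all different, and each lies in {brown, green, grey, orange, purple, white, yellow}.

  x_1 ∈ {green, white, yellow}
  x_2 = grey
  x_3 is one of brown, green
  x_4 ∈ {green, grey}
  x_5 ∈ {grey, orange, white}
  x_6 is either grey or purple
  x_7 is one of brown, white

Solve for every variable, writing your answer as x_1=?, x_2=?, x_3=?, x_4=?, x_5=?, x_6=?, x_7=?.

x_1=yellow, x_2=grey, x_3=brown, x_4=green, x_5=orange, x_6=purple, x_7=white

x_2 must be grey (only option left). Strike grey from x_4, x_5, x_6.
x_4 must be green (only option left). Strike green from x_1, x_3.
x_6's domain is down to {purple}, so x_6 = purple.
x_3 must be brown (only option left). Eliminate brown elsewhere: x_7.
x_7's domain is down to {white}, so x_7 = white. So x_1, x_5 can't be white.
That leaves x_1 = yellow.
x_5 has just one choice, so x_5 = orange.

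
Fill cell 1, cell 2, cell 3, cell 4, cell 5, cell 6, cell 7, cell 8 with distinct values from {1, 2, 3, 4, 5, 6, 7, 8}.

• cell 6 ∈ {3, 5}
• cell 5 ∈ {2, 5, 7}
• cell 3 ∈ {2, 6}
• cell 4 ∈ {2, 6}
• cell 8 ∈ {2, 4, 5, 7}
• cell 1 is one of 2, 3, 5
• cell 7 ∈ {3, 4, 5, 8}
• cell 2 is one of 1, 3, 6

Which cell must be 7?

Among the 8 variables, 1 fits only cell 2 (and all 8 values in {1, 2, 3, 4, 5, 6, 7, 8} must be used), so cell 2 = 1.
The 7 still-open variables together cover exactly {2, 3, 4, 5, 6, 7, 8} — 7 values for 7 variables — and 8 appears only in cell 7's list, so cell 7 = 8.
Among the 6 still-open variables, 4 fits only cell 8 (and all 6 values in {2, 3, 4, 5, 6, 7} must be used), so cell 8 = 4.
The 5 still-open variables together cover exactly {2, 3, 5, 6, 7} — 5 values for 5 variables — and 7 appears only in cell 5's list, so cell 5 = 7.

cell 5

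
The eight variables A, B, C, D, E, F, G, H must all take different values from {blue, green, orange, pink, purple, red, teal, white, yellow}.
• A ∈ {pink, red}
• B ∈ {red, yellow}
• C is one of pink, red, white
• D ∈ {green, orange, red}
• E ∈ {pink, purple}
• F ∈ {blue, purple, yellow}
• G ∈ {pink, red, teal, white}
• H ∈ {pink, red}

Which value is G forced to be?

teal

A and H between them cover only {pink, red} — a naked pair. Remove those values from B, C, D, E, G.
B must be yellow (only option left). Strike yellow from F.
That leaves C = white. Eliminate white elsewhere: G.
So G = teal.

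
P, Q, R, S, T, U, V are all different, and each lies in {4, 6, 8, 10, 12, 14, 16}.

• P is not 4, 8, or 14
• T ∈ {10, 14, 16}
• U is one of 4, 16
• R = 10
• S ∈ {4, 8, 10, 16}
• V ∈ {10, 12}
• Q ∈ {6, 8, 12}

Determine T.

R has just one choice, so R = 10. Remove 10 from P, S, T, V.
V must be 12 (only option left). Strike 12 from P, Q.
The 5 still-open variables together cover exactly {4, 6, 8, 14, 16} — 5 values for 5 variables — and 14 appears only in T's list, so T = 14.

14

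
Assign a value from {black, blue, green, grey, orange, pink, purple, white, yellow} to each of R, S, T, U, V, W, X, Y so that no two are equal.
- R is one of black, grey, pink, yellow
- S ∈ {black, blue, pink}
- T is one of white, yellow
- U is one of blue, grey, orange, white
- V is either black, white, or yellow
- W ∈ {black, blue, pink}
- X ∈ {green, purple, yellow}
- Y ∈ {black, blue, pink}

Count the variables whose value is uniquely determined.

S, W, Y between them cover only {black, blue, pink} — a naked triple. Remove those values from R, U, V.
T and V share exactly the 2 values {white, yellow}; by pigeonhole those values go to them, so strike white, yellow from R, U, X.
That leaves R = grey. Strike grey from U.
U must be orange (only option left).
Determined: R=grey, U=orange. The other variables each still have more than one consistent value. That makes 2.

2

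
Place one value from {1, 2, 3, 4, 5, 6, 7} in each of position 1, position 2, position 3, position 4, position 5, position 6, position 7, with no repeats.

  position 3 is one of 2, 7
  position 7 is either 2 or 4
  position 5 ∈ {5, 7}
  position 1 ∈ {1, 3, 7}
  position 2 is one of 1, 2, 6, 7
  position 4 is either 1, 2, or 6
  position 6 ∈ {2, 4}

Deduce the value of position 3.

7

The 7 variables draw from only 7 values {1, 2, 3, 4, 5, 6, 7}, so each is used; only position 1 can be 3, hence position 1 = 3.
Among the 6 still-open variables, 5 fits only position 5 (and all 6 values in {1, 2, 4, 5, 6, 7} must be used), so position 5 = 5.
position 6 and position 7 share exactly the 2 values {2, 4}; by pigeonhole those values go to them, so strike 2, 4 from position 2, position 3, position 4.
So position 3 = 7.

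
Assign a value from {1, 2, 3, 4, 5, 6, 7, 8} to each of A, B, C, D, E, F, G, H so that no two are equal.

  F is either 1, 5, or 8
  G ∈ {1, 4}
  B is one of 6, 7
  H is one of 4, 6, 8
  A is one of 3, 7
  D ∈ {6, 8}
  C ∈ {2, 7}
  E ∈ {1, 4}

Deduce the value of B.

The 8 variables draw from only 8 values {1, 2, 3, 4, 5, 6, 7, 8}, so each is used; only C can be 2, hence C = 2.
The 7 still-open variables draw from only 7 values {1, 3, 4, 5, 6, 7, 8}, so each is used; only A can be 3, hence A = 3.
The 6 still-open variables together cover exactly {1, 4, 5, 6, 7, 8} — 6 values for 6 variables — and 5 appears only in F's list, so F = 5.
The 5 still-open variables together cover exactly {1, 4, 6, 7, 8} — 5 values for 5 variables — and 7 appears only in B's list, so B = 7.

7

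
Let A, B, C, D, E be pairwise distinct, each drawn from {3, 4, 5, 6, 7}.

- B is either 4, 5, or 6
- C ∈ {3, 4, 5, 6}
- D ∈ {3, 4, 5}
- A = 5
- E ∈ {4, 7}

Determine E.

A has just one choice, so A = 5. So B, C, D can't be 5.
The 4 still-open variables together cover exactly {3, 4, 6, 7} — 4 values for 4 variables — and 7 appears only in E's list, so E = 7.

7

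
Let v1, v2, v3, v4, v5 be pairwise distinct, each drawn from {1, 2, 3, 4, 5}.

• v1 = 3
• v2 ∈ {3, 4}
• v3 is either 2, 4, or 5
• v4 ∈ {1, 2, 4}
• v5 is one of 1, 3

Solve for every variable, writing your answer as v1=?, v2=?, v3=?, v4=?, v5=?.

v1=3, v2=4, v3=5, v4=2, v5=1

v1's domain is down to {3}, so v1 = 3. Eliminate 3 elsewhere: v2, v5.
v2 must be 4 (only option left). Strike 4 from v3, v4.
That leaves v5 = 1. Eliminate 1 elsewhere: v4.
That leaves v4 = 2. Strike 2 from v3.
v3 must be 5 (only option left).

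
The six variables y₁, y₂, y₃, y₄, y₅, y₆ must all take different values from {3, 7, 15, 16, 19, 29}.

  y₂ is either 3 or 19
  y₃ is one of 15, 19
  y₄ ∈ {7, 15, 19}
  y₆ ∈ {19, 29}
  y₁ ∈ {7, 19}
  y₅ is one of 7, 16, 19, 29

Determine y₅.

Among the 6 variables, 3 fits only y₂ (and all 6 values in {3, 7, 15, 16, 19, 29} must be used), so y₂ = 3.
The 5 still-open variables together cover exactly {7, 15, 16, 19, 29} — 5 values for 5 variables — and 16 appears only in y₅'s list, so y₅ = 16.

16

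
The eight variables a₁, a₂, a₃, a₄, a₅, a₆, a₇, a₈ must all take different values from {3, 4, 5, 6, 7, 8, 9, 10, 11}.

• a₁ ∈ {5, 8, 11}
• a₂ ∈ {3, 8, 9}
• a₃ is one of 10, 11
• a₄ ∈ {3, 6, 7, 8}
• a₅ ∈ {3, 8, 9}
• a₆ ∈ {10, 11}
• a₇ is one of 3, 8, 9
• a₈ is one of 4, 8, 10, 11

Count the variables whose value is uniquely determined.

The 2 variables a₃ and a₆ are confined to {10, 11}, which locks those values in; drop them from a₁, a₈.
a₂, a₅, a₇ share exactly the 3 values {3, 8, 9}; by pigeonhole those values go to them, so strike 3, 8, 9 from a₁, a₄, a₈.
That leaves a₁ = 5.
That leaves a₈ = 4.
Determined: a₁=5, a₈=4. The other variables each still have more than one consistent value. That makes 2.

2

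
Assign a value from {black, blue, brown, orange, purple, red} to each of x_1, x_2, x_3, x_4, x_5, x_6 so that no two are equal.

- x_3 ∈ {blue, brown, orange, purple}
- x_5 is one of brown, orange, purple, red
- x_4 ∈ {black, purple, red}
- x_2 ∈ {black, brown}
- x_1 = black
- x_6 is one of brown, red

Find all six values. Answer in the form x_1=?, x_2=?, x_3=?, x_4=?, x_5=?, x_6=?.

x_1's domain is down to {black}, so x_1 = black. Strike black from x_2, x_4.
x_2's domain is down to {brown}, so x_2 = brown. So x_3, x_5, x_6 can't be brown.
x_6's domain is down to {red}, so x_6 = red. Eliminate red elsewhere: x_4, x_5.
x_4's domain is down to {purple}, so x_4 = purple. Eliminate purple elsewhere: x_3, x_5.
x_5's domain is down to {orange}, so x_5 = orange. Remove orange from x_3.
That leaves x_3 = blue.

x_1=black, x_2=brown, x_3=blue, x_4=purple, x_5=orange, x_6=red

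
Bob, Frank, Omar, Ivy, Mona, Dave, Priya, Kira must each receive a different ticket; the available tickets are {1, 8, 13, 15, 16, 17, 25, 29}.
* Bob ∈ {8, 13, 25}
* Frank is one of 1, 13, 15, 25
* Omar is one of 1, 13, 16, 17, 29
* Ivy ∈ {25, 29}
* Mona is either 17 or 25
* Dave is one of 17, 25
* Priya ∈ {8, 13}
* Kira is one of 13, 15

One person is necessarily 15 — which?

Kira

The 8 variables together cover exactly {1, 8, 13, 15, 16, 17, 25, 29} — 8 values for 8 variables — and 16 appears only in Omar's list, so Omar = 16.
The 7 still-open variables together cover exactly {1, 8, 13, 15, 17, 25, 29} — 7 values for 7 variables — and 1 appears only in Frank's list, so Frank = 1.
The 6 still-open variables draw from only 6 values {8, 13, 15, 17, 25, 29}, so each is used; only Kira can be 15, hence Kira = 15.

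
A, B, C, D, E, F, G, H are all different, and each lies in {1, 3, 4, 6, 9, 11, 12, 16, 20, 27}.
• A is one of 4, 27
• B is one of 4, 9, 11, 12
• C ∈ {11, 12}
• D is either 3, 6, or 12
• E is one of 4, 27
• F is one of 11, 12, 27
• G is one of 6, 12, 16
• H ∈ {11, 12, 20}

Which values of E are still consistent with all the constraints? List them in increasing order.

4, 27

A and E between them cover only {4, 27} — a naked pair. Remove those values from B, F.
The 2 variables C and F are confined to {11, 12}, which locks those values in; drop them from B, D, G, H.
B has just one choice, so B = 9.
H's domain is down to {20}, so H = 20.
No further eliminations apply; E can still be any of 4, 27.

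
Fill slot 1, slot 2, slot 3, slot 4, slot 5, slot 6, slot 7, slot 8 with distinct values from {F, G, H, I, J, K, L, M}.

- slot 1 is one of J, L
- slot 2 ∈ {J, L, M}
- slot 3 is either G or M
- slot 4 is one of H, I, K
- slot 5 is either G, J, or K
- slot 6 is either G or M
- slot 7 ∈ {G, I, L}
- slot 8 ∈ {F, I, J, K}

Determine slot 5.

K

Among the 8 variables, F fits only slot 8 (and all 8 values in {F, G, H, I, J, K, L, M} must be used), so slot 8 = F.
The 7 still-open variables draw from only 7 values {G, H, I, J, K, L, M}, so each is used; only slot 4 can be H, hence slot 4 = H.
Among the 6 still-open variables, I fits only slot 7 (and all 6 values in {G, I, J, K, L, M} must be used), so slot 7 = I.
Among the 5 still-open variables, K fits only slot 5 (and all 5 values in {G, J, K, L, M} must be used), so slot 5 = K.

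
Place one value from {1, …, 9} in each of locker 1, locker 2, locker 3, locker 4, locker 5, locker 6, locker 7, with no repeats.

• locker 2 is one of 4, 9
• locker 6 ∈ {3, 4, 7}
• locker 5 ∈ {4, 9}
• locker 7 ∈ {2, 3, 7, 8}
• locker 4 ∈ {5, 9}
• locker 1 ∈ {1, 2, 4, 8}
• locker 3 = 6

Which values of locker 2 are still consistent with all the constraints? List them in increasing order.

locker 3's domain is down to {6}, so locker 3 = 6.
locker 2 and locker 5 between them cover only {4, 9} — a naked pair. Remove those values from locker 1, locker 4, locker 6.
That leaves locker 4 = 5.
No further eliminations apply; locker 2 can still be any of 4, 9.

4, 9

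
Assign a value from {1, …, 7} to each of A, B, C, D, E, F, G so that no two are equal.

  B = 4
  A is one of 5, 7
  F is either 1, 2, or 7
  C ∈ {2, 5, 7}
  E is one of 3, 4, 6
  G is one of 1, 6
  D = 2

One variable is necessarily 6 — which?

B's domain is down to {4}, so B = 4. Strike 4 from E.
D's domain is down to {2}, so D = 2. Remove 2 from C, F.
Among the 5 still-open variables, 3 fits only E (and all 5 values in {1, 3, 5, 6, 7} must be used), so E = 3.
The 4 still-open variables draw from only 4 values {1, 5, 6, 7}, so each is used; only G can be 6, hence G = 6.

G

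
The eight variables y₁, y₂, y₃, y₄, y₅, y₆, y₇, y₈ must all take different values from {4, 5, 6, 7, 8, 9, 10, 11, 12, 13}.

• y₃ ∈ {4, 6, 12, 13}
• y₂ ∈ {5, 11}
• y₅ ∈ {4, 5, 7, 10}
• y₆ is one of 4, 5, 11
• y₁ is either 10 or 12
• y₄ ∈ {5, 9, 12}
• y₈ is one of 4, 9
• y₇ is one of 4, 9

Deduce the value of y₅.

y₇ and y₈ share exactly the 2 values {4, 9}; by pigeonhole those values go to them, so strike 4, 9 from y₃, y₄, y₅, y₆.
y₂ and y₆ between them cover only {5, 11} — a naked pair. Remove those values from y₄, y₅.
That leaves y₄ = 12. So y₁, y₃ can't be 12.
y₁ has just one choice, so y₁ = 10. Remove 10 from y₅.
So y₅ = 7.

7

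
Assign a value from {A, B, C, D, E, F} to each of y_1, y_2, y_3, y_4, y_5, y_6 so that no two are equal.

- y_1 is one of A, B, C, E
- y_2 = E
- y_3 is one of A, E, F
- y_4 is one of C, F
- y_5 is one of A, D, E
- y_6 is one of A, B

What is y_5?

y_2's domain is down to {E}, so y_2 = E. So y_1, y_3, y_5 can't be E.
Among the 5 still-open variables, D fits only y_5 (and all 5 values in {A, B, C, D, F} must be used), so y_5 = D.

D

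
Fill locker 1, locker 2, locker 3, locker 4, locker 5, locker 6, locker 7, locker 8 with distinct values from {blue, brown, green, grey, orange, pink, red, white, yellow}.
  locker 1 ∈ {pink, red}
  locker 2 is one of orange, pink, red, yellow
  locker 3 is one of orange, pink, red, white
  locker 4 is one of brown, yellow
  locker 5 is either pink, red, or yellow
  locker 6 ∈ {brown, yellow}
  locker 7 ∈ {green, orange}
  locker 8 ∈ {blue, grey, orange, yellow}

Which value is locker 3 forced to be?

white

The 2 variables locker 4 and locker 6 are confined to {brown, yellow}, which locks those values in; drop them from locker 2, locker 5, locker 8.
The 2 variables locker 1 and locker 5 are confined to {pink, red}, which locks those values in; drop them from locker 2, locker 3.
locker 2's domain is down to {orange}, so locker 2 = orange. Remove orange from locker 3, locker 7, locker 8.
So locker 3 = white.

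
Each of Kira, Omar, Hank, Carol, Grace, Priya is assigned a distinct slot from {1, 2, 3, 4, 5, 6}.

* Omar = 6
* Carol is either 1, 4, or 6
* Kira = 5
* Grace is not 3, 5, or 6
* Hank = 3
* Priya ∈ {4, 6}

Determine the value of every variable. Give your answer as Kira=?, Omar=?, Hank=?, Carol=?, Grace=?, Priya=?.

Kira=5, Omar=6, Hank=3, Carol=1, Grace=2, Priya=4

Kira has just one choice, so Kira = 5.
That leaves Omar = 6. So Carol, Priya can't be 6.
Hank's domain is down to {3}, so Hank = 3.
That leaves Priya = 4. Remove 4 from Carol, Grace.
Carol must be 1 (only option left). Eliminate 1 elsewhere: Grace.
That leaves Grace = 2.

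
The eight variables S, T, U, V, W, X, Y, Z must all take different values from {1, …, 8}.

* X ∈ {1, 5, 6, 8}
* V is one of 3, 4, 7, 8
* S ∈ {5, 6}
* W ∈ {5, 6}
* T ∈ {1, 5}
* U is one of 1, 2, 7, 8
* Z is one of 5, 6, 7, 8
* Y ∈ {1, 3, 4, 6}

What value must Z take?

7

The 8 variables draw from only 8 values {1, 2, 3, 4, 5, 6, 7, 8}, so each is used; only U can be 2, hence U = 2.
S and W share exactly the 2 values {5, 6}; by pigeonhole those values go to them, so strike 5, 6 from T, X, Y, Z.
T must be 1 (only option left). Eliminate 1 elsewhere: X, Y.
X must be 8 (only option left). Eliminate 8 elsewhere: V, Z.
So Z = 7.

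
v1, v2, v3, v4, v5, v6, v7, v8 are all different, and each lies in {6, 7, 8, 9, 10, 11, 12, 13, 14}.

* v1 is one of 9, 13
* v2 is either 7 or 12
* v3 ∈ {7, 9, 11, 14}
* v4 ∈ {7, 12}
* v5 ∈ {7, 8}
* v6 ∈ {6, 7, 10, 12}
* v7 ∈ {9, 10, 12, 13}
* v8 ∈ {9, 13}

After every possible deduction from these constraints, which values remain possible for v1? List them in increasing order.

9, 13

v1 and v8 between them cover only {9, 13} — a naked pair. Remove those values from v3, v7.
The 2 variables v2 and v4 are confined to {7, 12}, which locks those values in; drop them from v3, v5, v6, v7.
v5 must be 8 (only option left).
v7 must be 10 (only option left). Remove 10 from v6.
v6's domain is down to {6}, so v6 = 6.
No further eliminations apply; v1 can still be any of 9, 13.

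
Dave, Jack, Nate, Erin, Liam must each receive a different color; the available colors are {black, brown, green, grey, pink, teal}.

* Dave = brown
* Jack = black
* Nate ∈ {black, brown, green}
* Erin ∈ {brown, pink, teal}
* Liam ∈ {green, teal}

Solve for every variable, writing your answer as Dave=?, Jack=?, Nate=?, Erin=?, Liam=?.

Dave has just one choice, so Dave = brown. Strike brown from Nate, Erin.
Jack has just one choice, so Jack = black. Eliminate black elsewhere: Nate.
Nate has just one choice, so Nate = green. Eliminate green elsewhere: Liam.
Liam's domain is down to {teal}, so Liam = teal. Strike teal from Erin.
Erin's domain is down to {pink}, so Erin = pink.

Dave=brown, Jack=black, Nate=green, Erin=pink, Liam=teal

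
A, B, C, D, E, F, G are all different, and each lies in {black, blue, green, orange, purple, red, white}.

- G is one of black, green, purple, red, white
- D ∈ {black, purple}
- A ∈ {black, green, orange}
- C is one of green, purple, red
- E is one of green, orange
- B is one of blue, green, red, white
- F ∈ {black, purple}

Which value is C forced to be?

red

The 7 variables together cover exactly {black, blue, green, orange, purple, red, white} — 7 values for 7 variables — and blue appears only in B's list, so B = blue.
The 6 still-open variables together cover exactly {black, green, orange, purple, red, white} — 6 values for 6 variables — and white appears only in G's list, so G = white.
The 5 still-open variables together cover exactly {black, green, orange, purple, red} — 5 values for 5 variables — and red appears only in C's list, so C = red.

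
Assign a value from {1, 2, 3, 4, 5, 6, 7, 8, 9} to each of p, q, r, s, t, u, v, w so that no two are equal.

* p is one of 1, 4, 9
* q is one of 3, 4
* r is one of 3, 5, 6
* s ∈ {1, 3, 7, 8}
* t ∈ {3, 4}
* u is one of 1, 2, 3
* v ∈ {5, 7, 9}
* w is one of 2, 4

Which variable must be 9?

p

q and t between them cover only {3, 4} — a naked pair. Remove those values from p, r, s, u, w.
w has just one choice, so w = 2. Remove 2 from u.
u's domain is down to {1}, so u = 1. Eliminate 1 elsewhere: p, s.
So 9 goes to p.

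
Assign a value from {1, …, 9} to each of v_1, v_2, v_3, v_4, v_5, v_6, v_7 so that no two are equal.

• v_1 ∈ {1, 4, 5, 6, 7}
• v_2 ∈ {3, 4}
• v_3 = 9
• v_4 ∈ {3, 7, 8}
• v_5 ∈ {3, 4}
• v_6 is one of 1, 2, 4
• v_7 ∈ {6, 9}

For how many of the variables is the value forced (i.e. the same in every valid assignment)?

2

v_3's domain is down to {9}, so v_3 = 9. Remove 9 from v_7.
That leaves v_7 = 6. Strike 6 from v_1.
The 2 variables v_2 and v_5 are confined to {3, 4}, which locks those values in; drop them from v_1, v_4, v_6.
Determined: v_3=9, v_7=6. The other variables each still have more than one consistent value. That makes 2.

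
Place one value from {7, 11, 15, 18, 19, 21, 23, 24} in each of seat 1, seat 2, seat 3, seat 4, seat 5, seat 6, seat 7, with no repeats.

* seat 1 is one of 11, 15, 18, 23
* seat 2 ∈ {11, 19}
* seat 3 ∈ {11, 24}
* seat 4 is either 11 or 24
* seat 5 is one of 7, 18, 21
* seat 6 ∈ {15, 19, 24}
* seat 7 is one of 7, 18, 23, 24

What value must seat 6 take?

15

seat 3 and seat 4 share exactly the 2 values {11, 24}; by pigeonhole those values go to them, so strike 11, 24 from seat 1, seat 2, seat 6, seat 7.
That leaves seat 2 = 19. So seat 6 can't be 19.
So seat 6 = 15.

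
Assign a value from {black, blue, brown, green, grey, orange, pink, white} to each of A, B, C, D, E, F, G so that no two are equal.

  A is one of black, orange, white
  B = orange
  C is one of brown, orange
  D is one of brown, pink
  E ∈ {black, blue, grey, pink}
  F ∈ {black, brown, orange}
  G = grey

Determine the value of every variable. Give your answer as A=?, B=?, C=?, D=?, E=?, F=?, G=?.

B's domain is down to {orange}, so B = orange. Remove orange from A, C, F.
That leaves C = brown. So D, F can't be brown.
D's domain is down to {pink}, so D = pink. Strike pink from E.
That leaves F = black. Eliminate black elsewhere: A, E.
G's domain is down to {grey}, so G = grey. Remove grey from E.
A's domain is down to {white}, so A = white.
That leaves E = blue.

A=white, B=orange, C=brown, D=pink, E=blue, F=black, G=grey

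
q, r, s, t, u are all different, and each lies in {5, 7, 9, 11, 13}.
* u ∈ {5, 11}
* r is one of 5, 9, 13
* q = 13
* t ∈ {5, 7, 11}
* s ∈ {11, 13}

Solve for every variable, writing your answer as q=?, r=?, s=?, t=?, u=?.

q=13, r=9, s=11, t=7, u=5

q has just one choice, so q = 13. Remove 13 from r, s.
s has just one choice, so s = 11. So t, u can't be 11.
u has just one choice, so u = 5. Strike 5 from r, t.
r must be 9 (only option left).
t's domain is down to {7}, so t = 7.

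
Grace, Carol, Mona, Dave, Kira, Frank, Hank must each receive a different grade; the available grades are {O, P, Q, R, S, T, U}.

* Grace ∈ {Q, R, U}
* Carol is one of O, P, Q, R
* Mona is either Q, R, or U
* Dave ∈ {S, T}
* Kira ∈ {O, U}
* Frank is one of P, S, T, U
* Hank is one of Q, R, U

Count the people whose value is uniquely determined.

2

Grace, Mona, Hank share exactly the 3 values {Q, R, U}; by pigeonhole those values go to them, so strike Q, R, U from Carol, Kira, Frank.
Kira's domain is down to {O}, so Kira = O. Eliminate O elsewhere: Carol.
Carol has just one choice, so Carol = P. So Frank can't be P.
Determined: Carol=P, Kira=O. The other people each still have more than one consistent value. That makes 2.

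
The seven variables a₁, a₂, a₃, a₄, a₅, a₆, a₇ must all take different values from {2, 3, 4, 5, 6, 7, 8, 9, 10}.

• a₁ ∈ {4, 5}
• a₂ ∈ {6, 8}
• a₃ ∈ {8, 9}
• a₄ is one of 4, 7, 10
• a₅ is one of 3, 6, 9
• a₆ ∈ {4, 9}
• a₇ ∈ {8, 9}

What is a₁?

a₃ and a₇ between them cover only {8, 9} — a naked pair. Remove those values from a₂, a₅, a₆.
That leaves a₂ = 6. Eliminate 6 elsewhere: a₅.
a₅ has just one choice, so a₅ = 3.
a₆ must be 4 (only option left). Eliminate 4 elsewhere: a₁, a₄.
So a₁ = 5.

5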